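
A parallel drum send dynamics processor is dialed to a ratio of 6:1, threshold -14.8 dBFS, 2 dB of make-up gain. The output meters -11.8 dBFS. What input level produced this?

Before make-up, the level was -11.8 − 2 = -13.8 dBFS.
That's 1 dB above the -14.8 dBFS threshold.
Undo the ratio: input overshoot = 1 × 6 = 6 dB, giving input = -8.8 dBFS.

-8.8 dBFS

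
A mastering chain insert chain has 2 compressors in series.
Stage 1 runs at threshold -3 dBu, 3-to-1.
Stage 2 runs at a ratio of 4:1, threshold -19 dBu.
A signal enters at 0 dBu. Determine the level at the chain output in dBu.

Stage 1: overshoot 3 dB → 3/3 = 1 dB → -2 dBu.
Stage 2: 17 dB above -19 dBu, reduced 4:1 to 4.25 dB above → -14.75 dBu.

-14.75 dBu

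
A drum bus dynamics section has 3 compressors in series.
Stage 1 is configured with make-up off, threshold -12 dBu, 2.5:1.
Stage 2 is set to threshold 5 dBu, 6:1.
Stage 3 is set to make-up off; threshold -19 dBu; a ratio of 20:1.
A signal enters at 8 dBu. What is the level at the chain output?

Stage 1: 8 dBu is 20 dB over -12 dBu; at 2.5:1 that becomes 8 dB over, giving -4 dBu.
Stage 2: -4 dBu ≤ 5 dBu, so stage 2 doesn't engage; output -4 dBu.
Stage 3: overshoot 15 dB → 15/20 = 0.75 dB → -18.25 dBu.

-18.25 dBu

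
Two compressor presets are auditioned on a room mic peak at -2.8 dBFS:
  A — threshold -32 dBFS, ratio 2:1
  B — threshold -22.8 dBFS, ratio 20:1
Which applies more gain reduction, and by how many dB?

B, by 4.4 dB

A: overshoot 29.2 dB → output overshoot 14.6 dB → GR 14.6 dB.
B: overshoot 20 dB → output overshoot 1 dB → GR 19 dB.
Difference: 4.4 dB in favour of B.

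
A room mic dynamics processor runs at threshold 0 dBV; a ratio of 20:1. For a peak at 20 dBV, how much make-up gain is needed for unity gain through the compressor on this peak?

19 dB

The peak compresses to 0 + 20/20 = 1 dBV.
To reach 20 dBV requires 20 − 1 = 19 dB of make-up.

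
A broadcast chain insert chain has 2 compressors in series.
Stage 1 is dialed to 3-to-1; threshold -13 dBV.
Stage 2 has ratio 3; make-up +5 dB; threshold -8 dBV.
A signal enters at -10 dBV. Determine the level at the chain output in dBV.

-7 dBV

Stage 1: 3 dB above -13 dBV, reduced 3:1 to 1 dB above → -12 dBV.
Stage 2: -12 dBV is at or below the -8 dBV threshold — no compression; make-up brings it to -7 dBV.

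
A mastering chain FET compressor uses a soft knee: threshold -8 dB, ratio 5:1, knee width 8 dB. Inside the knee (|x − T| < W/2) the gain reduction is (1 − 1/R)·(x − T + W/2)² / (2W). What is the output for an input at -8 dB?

x − T + W/2 = -8 − (-8) + 4 = 4.
GR = (1 − 1/5) × 4² / 16 = 0.8 × 16 / 16 = 0.8 dB.
Output = -8 − 0.8 = -8.8 dB.

-8.8 dB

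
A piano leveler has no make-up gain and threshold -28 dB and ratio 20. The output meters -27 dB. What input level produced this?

The compressed level sits -27 − (-28) = 1 dB over threshold.
Input overshoot = R × output overshoot = 20 dB → input = -28 + 20 = -8 dB.

-8 dB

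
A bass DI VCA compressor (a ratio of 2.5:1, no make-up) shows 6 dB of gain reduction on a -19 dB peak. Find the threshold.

-29 dB

Input is 10 dB above T (since output overshoot × R = input overshoot: (-25 − T)·2.5 = -19 − T gives T = -29 dB).
Check: -29 + (-19 − (-29))/2.5 = -29 + 4 = -25 dB. ✓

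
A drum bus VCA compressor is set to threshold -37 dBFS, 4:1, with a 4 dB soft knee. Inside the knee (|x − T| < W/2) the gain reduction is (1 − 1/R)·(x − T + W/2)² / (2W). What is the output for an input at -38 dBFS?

-38.09375 dBFS

x − T + W/2 = -38 − (-37) + 2 = 1.
GR = (1 − 1/4) × 1² / 8 = 0.75 × 1 / 8 = 0.09375 dB.
Output = -38 − 0.09375 = -38.09375 dBFS.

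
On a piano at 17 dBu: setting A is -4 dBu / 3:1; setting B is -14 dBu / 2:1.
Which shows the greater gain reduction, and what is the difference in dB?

A: 21 dB over, compressed to 7 dB over, so 14 dB of GR.
B: 31 dB over, compressed to 15.5 dB over, so 15.5 dB of GR.
Difference: 1.5 dB in favour of B.

B, by 1.5 dB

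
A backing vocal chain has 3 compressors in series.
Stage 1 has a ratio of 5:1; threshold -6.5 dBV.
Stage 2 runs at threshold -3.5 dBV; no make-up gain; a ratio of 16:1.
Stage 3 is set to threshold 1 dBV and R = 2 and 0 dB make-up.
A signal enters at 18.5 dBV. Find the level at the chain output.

-3.375 dBV

Stage 1: 25 dB above -6.5 dBV, reduced 5:1 to 5 dB above → -1.5 dBV.
Stage 2: overshoot 2 dB → 2/16 = 0.125 dB → -3.375 dBV.
Stage 3: -3.375 dBV is at or below the 1 dBV threshold — no compression; output -3.375 dBV.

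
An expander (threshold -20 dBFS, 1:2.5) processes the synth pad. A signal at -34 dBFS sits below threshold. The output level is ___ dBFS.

The input is 14 dB below the -20 dBFS threshold.
A 1:2.5 expander multiplies undershoot by 2.5: 14 × 2.5 = 35 dB below threshold.
Output = -20 − 35 = -55 dBFS.

-55 dBFS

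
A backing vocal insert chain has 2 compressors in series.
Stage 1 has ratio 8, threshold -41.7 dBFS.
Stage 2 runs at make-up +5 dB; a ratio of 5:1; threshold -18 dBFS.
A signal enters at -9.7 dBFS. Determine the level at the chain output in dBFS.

-32.7 dBFS

Stage 1: overshoot 32 dB → 32/8 = 4 dB → -37.7 dBFS.
Stage 2: -37.7 dBFS ≤ -18 dBFS, so stage 2 doesn't engage; make-up brings it to -32.7 dBFS.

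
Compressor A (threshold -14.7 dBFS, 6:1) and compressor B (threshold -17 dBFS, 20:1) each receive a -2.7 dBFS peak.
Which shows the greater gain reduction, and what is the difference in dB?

B, by 3.585 dB

A: overshoot 12 dB → output overshoot 2 dB → GR 10 dB.
B: overshoot 14.3 dB → output overshoot 0.715 dB → GR 13.585 dB.
B reduces 3.585 dB more.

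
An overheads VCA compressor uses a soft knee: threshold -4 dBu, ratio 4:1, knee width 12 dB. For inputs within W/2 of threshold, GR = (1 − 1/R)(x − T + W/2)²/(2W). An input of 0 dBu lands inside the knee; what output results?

-3.125 dBu

x − T + W/2 = 0 − (-4) + 6 = 10.
GR = (1 − 1/4) × 10² / 24 = 0.75 × 100 / 24 = 3.125 dB.
Output = 0 − 3.125 = -3.125 dBu.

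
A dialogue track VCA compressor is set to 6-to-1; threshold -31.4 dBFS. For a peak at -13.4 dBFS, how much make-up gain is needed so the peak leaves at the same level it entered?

15 dB

Without make-up, output = threshold + overshoot/6 = -31.4 + 3 = -28.4 dBFS.
Gap to target: 15 dB.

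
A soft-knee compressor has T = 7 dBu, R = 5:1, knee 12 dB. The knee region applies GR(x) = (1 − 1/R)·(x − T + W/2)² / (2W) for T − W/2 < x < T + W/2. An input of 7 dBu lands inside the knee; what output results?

x − T + W/2 = 7 − 7 + 6 = 6.
GR = (1 − 1/5) × 6² / 24 = 0.8 × 36 / 24 = 1.2 dB.
Output = 7 − 1.2 = 5.8 dBu.

5.8 dBu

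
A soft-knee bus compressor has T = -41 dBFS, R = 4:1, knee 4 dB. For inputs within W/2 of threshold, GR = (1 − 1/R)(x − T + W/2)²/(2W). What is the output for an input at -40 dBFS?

x − T + W/2 = -40 − (-41) + 2 = 3.
GR = (1 − 1/4) × 3² / 8 = 0.75 × 9 / 8 = 0.84375 dB.
Output = -40 − 0.84375 = -40.84375 dBFS.

-40.84375 dBFS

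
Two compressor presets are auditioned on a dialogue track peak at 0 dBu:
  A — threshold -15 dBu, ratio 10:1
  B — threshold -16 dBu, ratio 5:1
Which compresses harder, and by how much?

A, by 0.7 dB

A: overshoot 15 dB → output overshoot 1.5 dB → GR 13.5 dB.
B: overshoot 16 dB → output overshoot 3.2 dB → GR 12.8 dB.
A applies 0.7 dB more gain reduction.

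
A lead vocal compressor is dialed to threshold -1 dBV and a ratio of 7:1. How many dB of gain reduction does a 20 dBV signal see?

Overshoot = 20 − (-1) = 21 dB.
At 7:1, output sits 21/7 = 3 dB above threshold.
Gain reduction = 21 − 3 = 18 dB.

18 dB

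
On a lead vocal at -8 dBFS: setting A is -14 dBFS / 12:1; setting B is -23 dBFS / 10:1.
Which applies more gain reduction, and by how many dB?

A: 6 dB over, compressed to 0.5 dB over, so 5.5 dB of GR.
B: 15 dB over, compressed to 1.5 dB over, so 13.5 dB of GR.
B reduces 8 dB more.

B, by 8 dB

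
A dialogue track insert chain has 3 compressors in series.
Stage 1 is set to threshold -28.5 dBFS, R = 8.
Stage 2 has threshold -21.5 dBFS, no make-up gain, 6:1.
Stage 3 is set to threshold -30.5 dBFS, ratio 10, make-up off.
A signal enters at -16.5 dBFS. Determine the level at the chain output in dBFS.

-30.15 dBFS

Stage 1: -16.5 dBFS is 12 dB over -28.5 dBFS; at 8:1 that becomes 1.5 dB over, giving -27 dBFS.
Stage 2: -27 dBFS is at or below the -21.5 dBFS threshold — no compression; output -27 dBFS.
Stage 3: -27 dBFS is 3.5 dB over -30.5 dBFS; at 10:1 that becomes 0.35 dB over, giving -30.15 dBFS.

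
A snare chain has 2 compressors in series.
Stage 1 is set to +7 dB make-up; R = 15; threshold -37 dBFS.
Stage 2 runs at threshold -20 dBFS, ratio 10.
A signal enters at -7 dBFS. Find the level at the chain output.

Stage 1: -7 dBFS is 30 dB over -37 dBFS; at 15:1 that becomes 2 dB over, giving -35 dBFS; +7 dB make-up → -28 dBFS.
Stage 2: -28 dBFS ≤ -20 dBFS, so stage 2 doesn't engage; output -28 dBFS.

-28 dBFS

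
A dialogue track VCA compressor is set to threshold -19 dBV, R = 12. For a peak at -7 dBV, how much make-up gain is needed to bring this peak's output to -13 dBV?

5 dB

Overshoot 12 dB → 12/12 = 1 dB after compression, so the compressed level is -19 + 1 = -18 dBV.
Make-up = target − compressed = -13 − (-18) = 5 dB.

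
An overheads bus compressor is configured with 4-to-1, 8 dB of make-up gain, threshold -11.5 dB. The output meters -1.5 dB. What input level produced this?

Before make-up, the level was -1.5 − 8 = -9.5 dB.
Post-compression overshoot = -9.5 − (-11.5) = 2 dB.
Input overshoot = R × output overshoot = 8 dB → input = -11.5 + 8 = -3.5 dB.

-3.5 dB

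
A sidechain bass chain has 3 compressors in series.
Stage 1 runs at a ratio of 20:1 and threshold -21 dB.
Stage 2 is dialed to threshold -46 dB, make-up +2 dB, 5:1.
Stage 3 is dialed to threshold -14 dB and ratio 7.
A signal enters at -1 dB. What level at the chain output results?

-38.8 dB

Stage 1: overshoot 20 dB → 20/20 = 1 dB → -20 dB.
Stage 2: overshoot 26 dB → 26/5 = 5.2 dB → -40.8 dB; +2 dB make-up → -38.8 dB.
Stage 3: -38.8 dB ≤ -14 dB, so stage 3 doesn't engage; output -38.8 dB.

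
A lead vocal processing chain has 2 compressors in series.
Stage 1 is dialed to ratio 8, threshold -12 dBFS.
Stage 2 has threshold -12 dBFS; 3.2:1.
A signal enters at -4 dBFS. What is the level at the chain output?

-11.6875 dBFS

Stage 1: 8 dB above -12 dBFS, reduced 8:1 to 1 dB above → -11 dBFS.
Stage 2: 1 dB above -12 dBFS, reduced 3.2:1 to 0.3125 dB above → -11.6875 dBFS.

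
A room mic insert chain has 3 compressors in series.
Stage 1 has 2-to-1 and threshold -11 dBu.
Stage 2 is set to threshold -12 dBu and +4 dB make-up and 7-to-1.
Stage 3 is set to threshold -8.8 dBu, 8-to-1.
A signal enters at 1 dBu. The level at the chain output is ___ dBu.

Stage 1: 12 dB above -11 dBu, reduced 2:1 to 6 dB above → -5 dBu.
Stage 2: 7 dB above -12 dBu, reduced 7:1 to 1 dB above → -11 dBu; +4 dB make-up → -7 dBu.
Stage 3: -7 dBu is 1.8 dB over -8.8 dBu; at 8:1 that becomes 0.225 dB over, giving -8.575 dBu.

-8.575 dBu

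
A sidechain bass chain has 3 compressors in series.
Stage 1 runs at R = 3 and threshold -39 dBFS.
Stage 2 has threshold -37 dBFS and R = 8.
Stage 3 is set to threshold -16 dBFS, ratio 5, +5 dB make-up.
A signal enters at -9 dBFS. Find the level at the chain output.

Stage 1: -9 dBFS is 30 dB over -39 dBFS; at 3:1 that becomes 10 dB over, giving -29 dBFS.
Stage 2: -29 dBFS is 8 dB over -37 dBFS; at 8:1 that becomes 1 dB over, giving -36 dBFS.
Stage 3: -36 dBFS ≤ -16 dBFS, so stage 3 doesn't engage; make-up brings it to -31 dBFS.

-31 dBFS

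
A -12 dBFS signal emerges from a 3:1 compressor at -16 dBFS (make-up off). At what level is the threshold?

-18 dBFS

Let T be the threshold. Output overshoot = (input overshoot)/R, so -16 − T = (-12 − T)/3.
3·(-16 − T) = -12 − T → 2·T = -48 − (-12) = -36.
T = -36/2 = -18 dBFS.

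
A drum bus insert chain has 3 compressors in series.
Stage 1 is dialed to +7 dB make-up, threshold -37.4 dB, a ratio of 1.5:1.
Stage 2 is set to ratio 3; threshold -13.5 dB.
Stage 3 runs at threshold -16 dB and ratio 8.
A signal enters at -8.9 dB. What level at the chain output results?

Stage 1: overshoot 28.5 dB → 28.5/1.5 = 19 dB → -18.4 dB; +7 dB make-up → -11.4 dB.
Stage 2: overshoot 2.1 dB → 2.1/3 = 0.7 dB → -12.8 dB.
Stage 3: -12.8 dB is 3.2 dB over -16 dB; at 8:1 that becomes 0.4 dB over, giving -15.6 dB.

-15.6 dB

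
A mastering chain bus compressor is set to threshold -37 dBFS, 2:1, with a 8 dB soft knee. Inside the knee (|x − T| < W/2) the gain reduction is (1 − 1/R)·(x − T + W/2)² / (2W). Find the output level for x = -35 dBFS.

x − T + W/2 = -35 − (-37) + 4 = 6.
GR = (1 − 1/2) × 6² / 16 = 0.5 × 36 / 16 = 1.125 dB.
Output = -35 − 1.125 = -36.125 dBFS.

-36.125 dBFS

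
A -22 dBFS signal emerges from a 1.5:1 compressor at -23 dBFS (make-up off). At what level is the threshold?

Let T be the threshold. Output overshoot = (input overshoot)/R, so -23 − T = (-22 − T)/1.5.
1.5·(-23 − T) = -22 − T → 0.5·T = -34.5 − (-22) = -12.5.
T = -12.5/0.5 = -25 dBFS.

-25 dBFS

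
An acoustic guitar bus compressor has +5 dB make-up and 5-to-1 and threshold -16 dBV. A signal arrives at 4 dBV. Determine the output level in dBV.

Overshoot: 4 − (-16) = 20 dB.
The 20 dB excess becomes 4 dB after 5:1 reduction.
That puts the output at -12 dBV; make-up adds 5 dB, giving -7 dBV.

-7 dBV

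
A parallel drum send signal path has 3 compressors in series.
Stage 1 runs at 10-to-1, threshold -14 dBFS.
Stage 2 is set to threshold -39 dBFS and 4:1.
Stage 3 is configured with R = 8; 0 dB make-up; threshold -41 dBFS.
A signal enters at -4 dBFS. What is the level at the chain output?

Stage 1: 10 dB above -14 dBFS, reduced 10:1 to 1 dB above → -13 dBFS.
Stage 2: overshoot 26 dB → 26/4 = 6.5 dB → -32.5 dBFS.
Stage 3: overshoot 8.5 dB → 8.5/8 = 1.0625 dB → -39.9375 dBFS.

-39.9375 dBFS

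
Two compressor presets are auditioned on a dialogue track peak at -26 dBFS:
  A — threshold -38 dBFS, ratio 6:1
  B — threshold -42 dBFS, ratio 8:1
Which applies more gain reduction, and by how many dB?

B, by 4 dB

A: GR = 12 − 12/6 = 10 dB.
B: GR = 16 − 16/8 = 14 dB.
Difference: 4 dB in favour of B.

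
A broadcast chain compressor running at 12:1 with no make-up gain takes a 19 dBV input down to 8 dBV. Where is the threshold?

Gain reduction = 19 − 8 = 11 dB; output overshoot = GR / (R − 1) = 11 / 11 = 1 dB.
Threshold = output − output overshoot = 8 − 1 = 7 dBV.

7 dBV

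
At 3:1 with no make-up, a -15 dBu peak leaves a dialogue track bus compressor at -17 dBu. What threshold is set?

Gain reduction = -15 − (-17) = 2 dB; output overshoot = GR / (R − 1) = 2 / 2 = 1 dB.
Threshold = output − output overshoot = -17 − 1 = -18 dBu.

-18 dBu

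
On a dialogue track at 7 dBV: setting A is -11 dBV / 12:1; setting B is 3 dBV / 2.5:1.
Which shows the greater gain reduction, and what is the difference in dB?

A, by 14.1 dB

A: 18 dB over, compressed to 1.5 dB over, so 16.5 dB of GR.
B: 4 dB over, compressed to 1.6 dB over, so 2.4 dB of GR.
Difference: 14.1 dB in favour of A.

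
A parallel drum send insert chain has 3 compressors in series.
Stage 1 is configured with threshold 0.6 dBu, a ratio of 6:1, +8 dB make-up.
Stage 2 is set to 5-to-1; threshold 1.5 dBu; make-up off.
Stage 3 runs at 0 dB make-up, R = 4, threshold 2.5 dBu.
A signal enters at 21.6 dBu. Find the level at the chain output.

Stage 1: 21 dB above 0.6 dBu, reduced 6:1 to 3.5 dB above → 4.1 dBu; +8 dB make-up → 12.1 dBu.
Stage 2: 10.6 dB above 1.5 dBu, reduced 5:1 to 2.12 dB above → 3.62 dBu.
Stage 3: overshoot 1.12 dB → 1.12/4 = 0.28 dB → 2.78 dBu.

2.78 dBu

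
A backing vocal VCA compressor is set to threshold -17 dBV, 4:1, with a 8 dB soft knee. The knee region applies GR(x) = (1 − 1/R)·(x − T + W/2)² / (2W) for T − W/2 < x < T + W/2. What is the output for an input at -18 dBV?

x − T + W/2 = -18 − (-17) + 4 = 3.
GR = (1 − 1/4) × 3² / 16 = 0.75 × 9 / 16 = 0.421875 dB.
Output = -18 − 0.421875 = -18.421875 dBV.

-18.421875 dBV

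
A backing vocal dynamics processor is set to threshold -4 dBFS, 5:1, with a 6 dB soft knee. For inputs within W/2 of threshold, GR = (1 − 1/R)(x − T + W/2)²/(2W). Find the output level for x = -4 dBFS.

-4.6 dBFS

x − T + W/2 = -4 − (-4) + 3 = 3.
GR = (1 − 1/5) × 3² / 12 = 0.8 × 9 / 12 = 0.6 dB.
Output = -4 − 0.6 = -4.6 dBFS.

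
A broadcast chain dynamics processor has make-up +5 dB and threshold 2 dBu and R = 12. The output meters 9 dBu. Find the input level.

Before make-up, the level was 9 − 5 = 4 dBu.
That's 2 dB above the 2 dBu threshold.
Input overshoot = R × output overshoot = 24 dB → input = 2 + 24 = 26 dBu.

26 dBu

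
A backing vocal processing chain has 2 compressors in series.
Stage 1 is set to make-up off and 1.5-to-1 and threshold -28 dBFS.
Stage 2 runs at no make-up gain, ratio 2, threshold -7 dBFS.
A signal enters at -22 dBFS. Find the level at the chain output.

Stage 1: overshoot 6 dB → 6/1.5 = 4 dB → -24 dBFS.
Stage 2: below threshold (-24 ≤ -7); passes unchanged; output -24 dBFS.

-24 dBFS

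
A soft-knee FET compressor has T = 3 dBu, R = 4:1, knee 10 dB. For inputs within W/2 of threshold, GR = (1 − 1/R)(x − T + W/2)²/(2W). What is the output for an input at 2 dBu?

x − T + W/2 = 2 − 3 + 5 = 4.
GR = (1 − 1/4) × 4² / 20 = 0.75 × 16 / 20 = 0.6 dB.
Output = 2 − 0.6 = 1.4 dBu.

1.4 dBu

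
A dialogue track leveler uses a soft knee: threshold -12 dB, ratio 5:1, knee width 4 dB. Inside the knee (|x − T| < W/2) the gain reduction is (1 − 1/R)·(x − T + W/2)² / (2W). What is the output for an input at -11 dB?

-11.9 dB

x − T + W/2 = -11 − (-12) + 2 = 3.
GR = (1 − 1/5) × 3² / 8 = 0.8 × 9 / 8 = 0.9 dB.
Output = -11 − 0.9 = -11.9 dB.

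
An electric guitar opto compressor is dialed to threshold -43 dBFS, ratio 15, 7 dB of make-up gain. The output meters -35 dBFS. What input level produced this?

-28 dBFS

Remove make-up: -35 − 7 = -42 dBFS.
Post-compression overshoot = -42 − (-43) = 1 dB.
Before 15:1 compression the overshoot was 1 × 15 = 15 dB, so input = -43 + 15 = -28 dBFS.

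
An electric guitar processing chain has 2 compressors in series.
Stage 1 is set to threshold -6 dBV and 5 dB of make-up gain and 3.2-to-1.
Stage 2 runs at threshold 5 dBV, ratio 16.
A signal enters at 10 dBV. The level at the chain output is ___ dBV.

4 dBV

Stage 1: overshoot 16 dB → 16/3.2 = 5 dB → -1 dBV; +5 dB make-up → 4 dBV.
Stage 2: 4 dBV ≤ 5 dBV, so stage 2 doesn't engage; output 4 dBV.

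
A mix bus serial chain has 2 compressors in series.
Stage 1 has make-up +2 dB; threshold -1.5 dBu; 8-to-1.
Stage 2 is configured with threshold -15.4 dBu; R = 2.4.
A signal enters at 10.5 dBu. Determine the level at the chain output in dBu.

Stage 1: overshoot 12 dB → 12/8 = 1.5 dB → 0 dBu; +2 dB make-up → 2 dBu.
Stage 2: overshoot 17.4 dB → 17.4/2.4 = 7.25 dB → -8.15 dBu.

-8.15 dBu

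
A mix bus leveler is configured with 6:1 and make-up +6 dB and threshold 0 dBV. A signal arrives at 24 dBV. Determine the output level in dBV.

Overshoot: 24 − 0 = 24 dB.
6:1 compression reduces that to 24/6 = 4 dB over.
That puts the output at 4 dBV; make-up adds 6 dB, giving 10 dBV.

10 dBV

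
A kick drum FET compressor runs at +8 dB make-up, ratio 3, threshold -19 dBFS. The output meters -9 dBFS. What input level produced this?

Remove make-up: -9 − 8 = -17 dBFS.
The compressed level sits -17 − (-19) = 2 dB over threshold.
Input overshoot = R × output overshoot = 6 dB → input = -19 + 6 = -13 dBFS.

-13 dBFS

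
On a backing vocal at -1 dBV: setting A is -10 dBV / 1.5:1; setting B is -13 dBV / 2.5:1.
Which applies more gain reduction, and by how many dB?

A: 9 dB over, compressed to 6 dB over, so 3 dB of GR.
B: 12 dB over, compressed to 4.8 dB over, so 7.2 dB of GR.
B applies 4.2 dB more gain reduction.

B, by 4.2 dB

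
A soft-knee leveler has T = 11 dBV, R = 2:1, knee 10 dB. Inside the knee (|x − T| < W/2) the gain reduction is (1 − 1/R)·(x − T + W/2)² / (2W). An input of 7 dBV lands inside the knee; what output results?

6.975 dBV

x − T + W/2 = 7 − 11 + 5 = 1.
GR = (1 − 1/2) × 1² / 20 = 0.5 × 1 / 20 = 0.025 dB.
Output = 7 − 0.025 = 6.975 dBV.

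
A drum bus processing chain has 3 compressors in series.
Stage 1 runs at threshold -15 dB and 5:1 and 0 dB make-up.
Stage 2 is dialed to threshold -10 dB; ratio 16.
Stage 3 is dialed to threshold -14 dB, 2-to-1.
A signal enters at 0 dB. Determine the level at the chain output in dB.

Stage 1: 15 dB above -15 dB, reduced 5:1 to 3 dB above → -12 dB.
Stage 2: -12 dB is at or below the -10 dB threshold — no compression; output -12 dB.
Stage 3: 2 dB above -14 dB, reduced 2:1 to 1 dB above → -13 dB.

-13 dB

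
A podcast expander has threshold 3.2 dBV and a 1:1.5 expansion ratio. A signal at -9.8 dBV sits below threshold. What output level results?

-16.3 dBV

The input is 13 dB below the 3.2 dBV threshold.
A 1:1.5 expander multiplies undershoot by 1.5: 13 × 1.5 = 19.5 dB below threshold.
Output = 3.2 − 19.5 = -16.3 dBV.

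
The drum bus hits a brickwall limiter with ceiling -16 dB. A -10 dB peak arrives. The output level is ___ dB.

A brickwall limiter is an ∞:1 compressor: any input above the ceiling is clamped to -16 dB.

-16 dB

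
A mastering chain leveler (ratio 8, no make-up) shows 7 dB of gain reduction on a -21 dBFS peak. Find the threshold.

-29 dBFS

Let T be the threshold. Output overshoot = (input overshoot)/R, so -28 − T = (-21 − T)/8.
8·(-28 − T) = -21 − T → 7·T = -224 − (-21) = -203.
T = -203/7 = -29 dBFS.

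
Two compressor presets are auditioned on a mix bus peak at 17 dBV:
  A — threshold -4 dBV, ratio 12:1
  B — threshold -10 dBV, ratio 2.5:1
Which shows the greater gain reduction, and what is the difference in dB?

A: 21 dB over, compressed to 1.75 dB over, so 19.25 dB of GR.
B: 27 dB over, compressed to 10.8 dB over, so 16.2 dB of GR.
Difference: 3.05 dB in favour of A.

A, by 3.05 dB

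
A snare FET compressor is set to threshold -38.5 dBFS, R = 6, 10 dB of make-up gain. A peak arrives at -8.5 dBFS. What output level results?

-23.5 dBFS

Overshoot: -8.5 − (-38.5) = 30 dB.
6:1 compression reduces that to 30/6 = 5 dB over.
Output = -38.5 + 5 = -33.5 dBFS; make-up adds 10 dB, giving -23.5 dBFS.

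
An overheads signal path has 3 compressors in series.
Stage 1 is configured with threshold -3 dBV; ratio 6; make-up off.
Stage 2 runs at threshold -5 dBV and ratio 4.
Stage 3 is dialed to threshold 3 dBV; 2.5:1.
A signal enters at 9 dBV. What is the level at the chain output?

Stage 1: 12 dB above -3 dBV, reduced 6:1 to 2 dB above → -1 dBV.
Stage 2: overshoot 4 dB → 4/4 = 1 dB → -4 dBV.
Stage 3: -4 dBV ≤ 3 dBV, so stage 3 doesn't engage; output -4 dBV.

-4 dBV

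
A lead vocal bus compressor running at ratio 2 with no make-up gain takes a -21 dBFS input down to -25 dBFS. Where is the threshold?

-29 dBFS

Let T be the threshold. Output overshoot = (input overshoot)/R, so -25 − T = (-21 − T)/2.
2·(-25 − T) = -21 − T → 1·T = -50 − (-21) = -29.
T = -29/1 = -29 dBFS.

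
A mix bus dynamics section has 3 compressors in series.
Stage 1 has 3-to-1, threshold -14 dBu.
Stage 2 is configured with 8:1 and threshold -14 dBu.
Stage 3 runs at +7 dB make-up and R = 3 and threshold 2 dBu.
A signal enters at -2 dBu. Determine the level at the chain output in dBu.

Stage 1: overshoot 12 dB → 12/3 = 4 dB → -10 dBu.
Stage 2: -10 dBu is 4 dB over -14 dBu; at 8:1 that becomes 0.5 dB over, giving -13.5 dBu.
Stage 3: -13.5 dBu ≤ 2 dBu, so stage 3 doesn't engage; make-up brings it to -6.5 dBu.

-6.5 dBu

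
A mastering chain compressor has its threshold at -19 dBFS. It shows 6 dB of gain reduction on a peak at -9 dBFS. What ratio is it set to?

2.5:1

Input overshoot = -9 − (-19) = 10 dB.
Output overshoot = 10 − 6 = 4 dB.
Ratio = input overshoot / output overshoot = 10 / 4 = 2.5.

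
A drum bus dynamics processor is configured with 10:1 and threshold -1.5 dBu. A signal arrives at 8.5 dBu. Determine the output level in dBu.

-0.5 dBu

Overshoot: 8.5 − (-1.5) = 10 dB.
10:1 compression reduces that to 10/10 = 1 dB over.
Output = -1.5 + 1 = -0.5 dBu.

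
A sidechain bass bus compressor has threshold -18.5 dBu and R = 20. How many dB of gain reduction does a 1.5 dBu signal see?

Overshoot = 1.5 − (-18.5) = 20 dB.
At 20:1, output sits 20/20 = 1 dB above threshold.
Gain reduction = 20 − 1 = 19 dB.

19 dB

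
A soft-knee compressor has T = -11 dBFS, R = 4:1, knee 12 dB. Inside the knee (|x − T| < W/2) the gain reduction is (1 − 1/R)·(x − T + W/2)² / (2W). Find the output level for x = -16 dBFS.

x − T + W/2 = -16 − (-11) + 6 = 1.
GR = (1 − 1/4) × 1² / 24 = 0.75 × 1 / 24 = 0.03125 dB.
Output = -16 − 0.03125 = -16.03125 dBFS.

-16.03125 dBFS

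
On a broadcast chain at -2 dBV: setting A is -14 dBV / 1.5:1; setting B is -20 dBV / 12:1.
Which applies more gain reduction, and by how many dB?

A: 12 dB over, compressed to 8 dB over, so 4 dB of GR.
B: 18 dB over, compressed to 1.5 dB over, so 16.5 dB of GR.
B reduces 12.5 dB more.

B, by 12.5 dB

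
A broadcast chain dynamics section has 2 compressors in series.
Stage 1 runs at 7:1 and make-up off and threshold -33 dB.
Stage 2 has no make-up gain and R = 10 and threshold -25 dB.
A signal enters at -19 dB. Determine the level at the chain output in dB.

-31 dB

Stage 1: 14 dB above -33 dB, reduced 7:1 to 2 dB above → -31 dB.
Stage 2: -31 dB is at or below the -25 dB threshold — no compression; output -31 dB.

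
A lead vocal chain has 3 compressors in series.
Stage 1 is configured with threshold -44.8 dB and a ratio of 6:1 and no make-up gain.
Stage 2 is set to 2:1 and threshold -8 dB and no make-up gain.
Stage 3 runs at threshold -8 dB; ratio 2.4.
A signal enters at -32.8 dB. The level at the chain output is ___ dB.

Stage 1: 12 dB above -44.8 dB, reduced 6:1 to 2 dB above → -42.8 dB.
Stage 2: below threshold (-42.8 ≤ -8); passes unchanged; output -42.8 dB.
Stage 3: below threshold (-42.8 ≤ -8); passes unchanged; output -42.8 dB.

-42.8 dB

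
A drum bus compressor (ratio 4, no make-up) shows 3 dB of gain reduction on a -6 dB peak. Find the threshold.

-10 dB

Gain reduction = -6 − (-9) = 3 dB; output overshoot = GR / (R − 1) = 3 / 3 = 1 dB.
Threshold = output − output overshoot = -9 − 1 = -10 dB.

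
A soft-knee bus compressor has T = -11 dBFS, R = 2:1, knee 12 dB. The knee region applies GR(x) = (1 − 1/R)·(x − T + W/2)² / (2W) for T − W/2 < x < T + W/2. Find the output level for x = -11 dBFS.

-11.75 dBFS

x − T + W/2 = -11 − (-11) + 6 = 6.
GR = (1 − 1/2) × 6² / 24 = 0.5 × 36 / 24 = 0.75 dB.
Output = -11 − 0.75 = -11.75 dBFS.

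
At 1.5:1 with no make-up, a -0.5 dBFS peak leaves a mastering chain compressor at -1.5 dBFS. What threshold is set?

Input is 3 dB above T (since output overshoot × R = input overshoot: (-1.5 − T)·1.5 = -0.5 − T gives T = -3.5 dBFS).
Check: -3.5 + (-0.5 − (-3.5))/1.5 = -3.5 + 2 = -1.5 dBFS. ✓

-3.5 dBFS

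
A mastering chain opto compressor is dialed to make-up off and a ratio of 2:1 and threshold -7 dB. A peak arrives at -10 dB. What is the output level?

-10 dB

-10 dB is 3 dB below the -7 dB threshold, so no gain reduction is applied.
Output = input = -10 dB.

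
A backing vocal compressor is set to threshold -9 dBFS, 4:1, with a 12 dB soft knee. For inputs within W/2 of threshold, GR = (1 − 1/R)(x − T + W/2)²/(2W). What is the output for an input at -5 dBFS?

-8.125 dBFS

x − T + W/2 = -5 − (-9) + 6 = 10.
GR = (1 − 1/4) × 10² / 24 = 0.75 × 100 / 24 = 3.125 dB.
Output = -5 − 3.125 = -8.125 dBFS.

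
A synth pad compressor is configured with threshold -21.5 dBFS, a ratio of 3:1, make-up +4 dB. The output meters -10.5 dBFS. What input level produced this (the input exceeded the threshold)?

Stripping the +4 dB make-up gives -14.5 dBFS at the gain stage.
The compressed level sits -14.5 − (-21.5) = 7 dB over threshold.
Undo the ratio: input overshoot = 7 × 3 = 21 dB, giving input = -0.5 dBFS.

-0.5 dBFS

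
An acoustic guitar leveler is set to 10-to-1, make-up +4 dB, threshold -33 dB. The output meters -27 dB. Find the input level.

-13 dB

Remove make-up: -27 − 4 = -31 dB.
That's 2 dB above the -33 dB threshold.
Input overshoot = R × output overshoot = 20 dB → input = -33 + 20 = -13 dB.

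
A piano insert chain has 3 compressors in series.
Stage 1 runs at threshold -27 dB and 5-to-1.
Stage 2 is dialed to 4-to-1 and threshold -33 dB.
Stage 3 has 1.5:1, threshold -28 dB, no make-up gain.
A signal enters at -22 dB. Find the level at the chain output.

-31.25 dB

Stage 1: 5 dB above -27 dB, reduced 5:1 to 1 dB above → -26 dB.
Stage 2: -26 dB is 7 dB over -33 dB; at 4:1 that becomes 1.75 dB over, giving -31.25 dB.
Stage 3: -31.25 dB ≤ -28 dB, so stage 3 doesn't engage; output -31.25 dB.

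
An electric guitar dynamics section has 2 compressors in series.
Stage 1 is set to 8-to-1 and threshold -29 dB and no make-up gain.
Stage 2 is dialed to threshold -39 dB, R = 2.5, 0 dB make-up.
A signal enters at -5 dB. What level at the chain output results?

-33.8 dB

Stage 1: 24 dB above -29 dB, reduced 8:1 to 3 dB above → -26 dB.
Stage 2: 13 dB above -39 dB, reduced 2.5:1 to 5.2 dB above → -33.8 dB.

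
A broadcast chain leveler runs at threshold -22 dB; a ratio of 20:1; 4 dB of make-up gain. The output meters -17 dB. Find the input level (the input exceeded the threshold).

-2 dB

Remove make-up: -17 − 4 = -21 dB.
Post-compression overshoot = -21 − (-22) = 1 dB.
Before 20:1 compression the overshoot was 1 × 20 = 20 dB, so input = -22 + 20 = -2 dB.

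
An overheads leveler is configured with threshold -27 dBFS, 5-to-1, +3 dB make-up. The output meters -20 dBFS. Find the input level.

-7 dBFS

Remove make-up: -20 − 3 = -23 dBFS.
Post-compression overshoot = -23 − (-27) = 4 dB.
Input overshoot = R × output overshoot = 20 dB → input = -27 + 20 = -7 dBFS.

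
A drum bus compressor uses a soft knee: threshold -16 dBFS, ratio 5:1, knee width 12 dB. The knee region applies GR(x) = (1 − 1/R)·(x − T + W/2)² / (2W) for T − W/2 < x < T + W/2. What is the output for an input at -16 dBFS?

-17.2 dBFS

x − T + W/2 = -16 − (-16) + 6 = 6.
GR = (1 − 1/5) × 6² / 24 = 0.8 × 36 / 24 = 1.2 dB.
Output = -16 − 1.2 = -17.2 dBFS.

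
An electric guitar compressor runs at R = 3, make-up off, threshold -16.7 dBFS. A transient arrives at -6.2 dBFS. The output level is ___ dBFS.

-6.2 dBFS sits 10.5 dB over threshold.
At 3:1 the overshoot is divided by 3, leaving 3.5 dB above threshold.
Output = -16.7 + 3.5 = -13.2 dBFS.

-13.2 dBFS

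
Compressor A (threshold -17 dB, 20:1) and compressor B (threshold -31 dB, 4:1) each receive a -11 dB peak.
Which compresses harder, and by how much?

B, by 9.3 dB

A: 6 dB over, compressed to 0.3 dB over, so 5.7 dB of GR.
B: 20 dB over, compressed to 5 dB over, so 15 dB of GR.
Difference: 9.3 dB in favour of B.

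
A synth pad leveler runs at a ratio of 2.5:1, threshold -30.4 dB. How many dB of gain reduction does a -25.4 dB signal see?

The signal is 5 dB above threshold.
After 2.5:1 compression the overshoot becomes 5/2.5 = 2 dB.
Gain reduction = 5 − 2 = 3 dB.

3 dB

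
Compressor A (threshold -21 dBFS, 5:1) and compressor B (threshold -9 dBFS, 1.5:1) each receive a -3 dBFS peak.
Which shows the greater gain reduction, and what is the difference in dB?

A: GR = 18 − 18/5 = 14.4 dB.
B: GR = 6 − 6/1.5 = 2 dB.
A reduces 12.4 dB more.

A, by 12.4 dB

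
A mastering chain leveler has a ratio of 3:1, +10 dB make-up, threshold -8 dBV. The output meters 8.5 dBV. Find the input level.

Before make-up, the level was 8.5 − 10 = -1.5 dBV.
Post-compression overshoot = -1.5 − (-8) = 6.5 dB.
Undo the ratio: input overshoot = 6.5 × 3 = 19.5 dB, giving input = 11.5 dBV.

11.5 dBV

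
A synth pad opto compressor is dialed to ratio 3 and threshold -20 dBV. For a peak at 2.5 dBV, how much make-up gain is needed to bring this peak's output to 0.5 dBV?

13 dB

Without make-up, output = threshold + overshoot/3 = -20 + 7.5 = -12.5 dBV.
Gap to target: 13 dB.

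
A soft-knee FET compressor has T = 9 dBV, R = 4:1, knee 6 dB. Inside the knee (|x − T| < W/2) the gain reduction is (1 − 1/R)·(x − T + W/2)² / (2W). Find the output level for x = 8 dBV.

7.75 dBV

x − T + W/2 = 8 − 9 + 3 = 2.
GR = (1 − 1/4) × 2² / 12 = 0.75 × 4 / 12 = 0.25 dB.
Output = 8 − 0.25 = 7.75 dBV.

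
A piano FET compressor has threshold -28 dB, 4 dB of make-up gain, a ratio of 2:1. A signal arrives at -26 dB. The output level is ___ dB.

-23 dB

The input is 2 dB above the -28 dB threshold.
At 2:1 the overshoot is divided by 2, leaving 1 dB above threshold.
Output = -28 + 1 = -27 dB; make-up adds 4 dB, giving -23 dB.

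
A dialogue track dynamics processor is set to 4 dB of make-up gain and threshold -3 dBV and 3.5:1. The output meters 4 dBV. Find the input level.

7.5 dBV

Before make-up, the level was 4 − 4 = 0 dBV.
That's 3 dB above the -3 dBV threshold.
Input overshoot = R × output overshoot = 10.5 dB → input = -3 + 10.5 = 7.5 dBV.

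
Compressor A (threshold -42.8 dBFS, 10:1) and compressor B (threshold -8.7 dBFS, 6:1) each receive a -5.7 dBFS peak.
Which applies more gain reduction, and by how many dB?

A, by 30.89 dB

A: 37.1 dB over, compressed to 3.71 dB over, so 33.39 dB of GR.
B: 3 dB over, compressed to 0.5 dB over, so 2.5 dB of GR.
A reduces 30.89 dB more.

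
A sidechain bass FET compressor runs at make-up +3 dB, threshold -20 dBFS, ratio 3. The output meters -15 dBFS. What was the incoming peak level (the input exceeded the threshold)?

-14 dBFS

Before make-up, the level was -15 − 3 = -18 dBFS.
That's 2 dB above the -20 dBFS threshold.
Undo the ratio: input overshoot = 2 × 3 = 6 dB, giving input = -14 dBFS.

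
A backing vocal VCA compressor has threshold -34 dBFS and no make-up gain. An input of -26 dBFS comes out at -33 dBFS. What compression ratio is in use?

8:1

Input overshoot = -26 − (-34) = 8 dB; output overshoot = -33 − (-34) = 1 dB.
Ratio = 8 / 1 = 8.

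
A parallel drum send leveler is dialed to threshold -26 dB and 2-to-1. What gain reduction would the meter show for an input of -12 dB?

The signal is 14 dB above threshold.
A 2:1 ratio leaves 7 dB of that excess.
Gain reduction = 14 − 7 = 7 dB.

7 dB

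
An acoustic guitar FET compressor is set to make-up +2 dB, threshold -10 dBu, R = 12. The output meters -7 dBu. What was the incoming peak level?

2 dBu

Remove make-up: -7 − 2 = -9 dBu.
That's 1 dB above the -10 dBu threshold.
Input overshoot = R × output overshoot = 12 dB → input = -10 + 12 = 2 dBu.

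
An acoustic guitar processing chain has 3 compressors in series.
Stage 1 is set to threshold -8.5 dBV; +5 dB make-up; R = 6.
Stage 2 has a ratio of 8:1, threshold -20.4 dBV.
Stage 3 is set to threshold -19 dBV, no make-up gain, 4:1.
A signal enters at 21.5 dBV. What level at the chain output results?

Stage 1: 21.5 dBV is 30 dB over -8.5 dBV; at 6:1 that becomes 5 dB over, giving -3.5 dBV; +5 dB make-up → 1.5 dBV.
Stage 2: 1.5 dBV is 21.9 dB over -20.4 dBV; at 8:1 that becomes 2.7375 dB over, giving -17.6625 dBV.
Stage 3: overshoot 1.3375 dB → 1.3375/4 = 0.334375 dB → -18.665625 dBV.

-18.665625 dBV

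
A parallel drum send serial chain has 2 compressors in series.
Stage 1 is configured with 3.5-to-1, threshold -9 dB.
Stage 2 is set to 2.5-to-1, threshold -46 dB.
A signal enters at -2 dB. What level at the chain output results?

-30.4 dB

Stage 1: overshoot 7 dB → 7/3.5 = 2 dB → -7 dB.
Stage 2: 39 dB above -46 dB, reduced 2.5:1 to 15.6 dB above → -30.4 dB.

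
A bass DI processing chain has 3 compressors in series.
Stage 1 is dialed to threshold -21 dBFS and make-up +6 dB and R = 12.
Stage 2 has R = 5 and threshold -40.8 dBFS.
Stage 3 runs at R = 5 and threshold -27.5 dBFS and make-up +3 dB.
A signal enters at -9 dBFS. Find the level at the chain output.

-32.44 dBFS

Stage 1: 12 dB above -21 dBFS, reduced 12:1 to 1 dB above → -20 dBFS; +6 dB make-up → -14 dBFS.
Stage 2: 26.8 dB above -40.8 dBFS, reduced 5:1 to 5.36 dB above → -35.44 dBFS.
Stage 3: -35.44 dBFS ≤ -27.5 dBFS, so stage 3 doesn't engage; make-up brings it to -32.44 dBFS.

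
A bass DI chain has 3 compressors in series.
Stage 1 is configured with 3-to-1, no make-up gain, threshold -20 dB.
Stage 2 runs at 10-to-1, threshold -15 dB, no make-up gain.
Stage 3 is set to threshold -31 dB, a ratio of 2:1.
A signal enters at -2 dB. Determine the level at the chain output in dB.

Stage 1: -2 dB is 18 dB over -20 dB; at 3:1 that becomes 6 dB over, giving -14 dB.
Stage 2: 1 dB above -15 dB, reduced 10:1 to 0.1 dB above → -14.9 dB.
Stage 3: overshoot 16.1 dB → 16.1/2 = 8.05 dB → -22.95 dB.

-22.95 dB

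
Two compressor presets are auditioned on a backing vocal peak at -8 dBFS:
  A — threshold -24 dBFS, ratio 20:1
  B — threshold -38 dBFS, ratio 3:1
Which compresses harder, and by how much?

B, by 4.8 dB

A: 16 dB over, compressed to 0.8 dB over, so 15.2 dB of GR.
B: 30 dB over, compressed to 10 dB over, so 20 dB of GR.
B applies 4.8 dB more gain reduction.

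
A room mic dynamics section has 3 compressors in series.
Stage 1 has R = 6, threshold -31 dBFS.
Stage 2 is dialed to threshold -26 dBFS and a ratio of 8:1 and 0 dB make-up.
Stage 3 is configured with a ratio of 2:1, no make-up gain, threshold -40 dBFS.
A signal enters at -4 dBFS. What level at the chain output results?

Stage 1: -4 dBFS is 27 dB over -31 dBFS; at 6:1 that becomes 4.5 dB over, giving -26.5 dBFS.
Stage 2: -26.5 dBFS ≤ -26 dBFS, so stage 2 doesn't engage; output -26.5 dBFS.
Stage 3: -26.5 dBFS is 13.5 dB over -40 dBFS; at 2:1 that becomes 6.75 dB over, giving -33.25 dBFS.

-33.25 dBFS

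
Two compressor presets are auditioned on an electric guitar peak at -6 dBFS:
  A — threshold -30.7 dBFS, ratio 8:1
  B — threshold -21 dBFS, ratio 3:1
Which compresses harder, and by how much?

A, by 11.6125 dB

A: 24.7 dB over, compressed to 3.0875 dB over, so 21.6125 dB of GR.
B: 15 dB over, compressed to 5 dB over, so 10 dB of GR.
Difference: 11.6125 dB in favour of A.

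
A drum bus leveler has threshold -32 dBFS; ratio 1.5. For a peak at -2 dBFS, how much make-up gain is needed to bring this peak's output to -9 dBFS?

Overshoot 30 dB → 30/1.5 = 20 dB after compression, so the compressed level is -32 + 20 = -12 dBFS.
Make-up = target − compressed = -9 − (-12) = 3 dB.

3 dB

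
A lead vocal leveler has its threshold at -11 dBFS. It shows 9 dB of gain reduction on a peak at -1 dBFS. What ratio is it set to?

Input overshoot = -1 − (-11) = 10 dB.
Output overshoot = 10 − 9 = 1 dB.
Ratio = input overshoot / output overshoot = 10 / 1 = 10.

10:1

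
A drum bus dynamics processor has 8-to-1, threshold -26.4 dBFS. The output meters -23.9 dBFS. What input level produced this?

-6.4 dBFS

Post-compression overshoot = -23.9 − (-26.4) = 2.5 dB.
Before 8:1 compression the overshoot was 2.5 × 8 = 20 dB, so input = -26.4 + 20 = -6.4 dBFS.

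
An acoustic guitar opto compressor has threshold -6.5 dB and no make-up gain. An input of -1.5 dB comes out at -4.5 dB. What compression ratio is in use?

2.5:1

Input overshoot = -1.5 − (-6.5) = 5 dB; output overshoot = -4.5 − (-6.5) = 2 dB.
Ratio = 5 / 2 = 2.5.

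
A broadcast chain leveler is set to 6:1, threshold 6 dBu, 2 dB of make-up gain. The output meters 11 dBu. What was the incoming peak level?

24 dBu

Before make-up, the level was 11 − 2 = 9 dBu.
The compressed level sits 9 − 6 = 3 dB over threshold.
Undo the ratio: input overshoot = 3 × 6 = 18 dB, giving input = 24 dBu.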